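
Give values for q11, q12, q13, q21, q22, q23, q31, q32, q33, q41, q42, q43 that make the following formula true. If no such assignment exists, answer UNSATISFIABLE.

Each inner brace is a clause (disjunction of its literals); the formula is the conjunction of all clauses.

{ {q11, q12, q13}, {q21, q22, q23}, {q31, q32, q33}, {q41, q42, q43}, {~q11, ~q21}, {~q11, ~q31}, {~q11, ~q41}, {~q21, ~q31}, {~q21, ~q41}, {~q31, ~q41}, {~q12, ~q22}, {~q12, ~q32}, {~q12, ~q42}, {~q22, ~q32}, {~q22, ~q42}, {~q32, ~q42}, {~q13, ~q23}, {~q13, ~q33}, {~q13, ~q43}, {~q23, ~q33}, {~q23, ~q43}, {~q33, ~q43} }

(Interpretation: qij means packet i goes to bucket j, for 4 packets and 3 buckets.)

Try q11 = 0.
Try q12 = 1.
Unit clause (~q22) forces q22 = 0.
Unit clause (~q32) forces q32 = 0.
Unit clause (~q42) forces q42 = 0.
Try q21 = 1.
Unit clause (~q31) forces q31 = 0.
Unit clause (q33) forces q33 = 1.
Unit clause (~q41) forces q41 = 0.
Unit clause (q43) forces q43 = 1.
That conflicts with the unit clause (~q43).
Backtrack on q21: now try q21 = 0.
Unit clause (q23) forces q23 = 1.
Unit clause (~q13) forces q13 = 0.
Unit clause (~q33) forces q33 = 0.
Unit clause (q31) forces q31 = 1.
Unit clause (~q41) forces q41 = 0.
Unit clause (q43) forces q43 = 1.
That conflicts with the unit clause (~q43).
Both values of q21 lead to a conflict.
Backtrack on q12: now try q12 = 0.
Unit clause (q13) forces q13 = 1.
Unit clause (~q23) forces q23 = 0.
Unit clause (~q33) forces q33 = 0.
Unit clause (~q43) forces q43 = 0.
Try q21 = 1.
Unit clause (~q31) forces q31 = 0.
Unit clause (q32) forces q32 = 1.
Unit clause (~q41) forces q41 = 0.
Unit clause (q42) forces q42 = 1.
That conflicts with the unit clause (~q42).
Backtrack on q21: now try q21 = 0.
Unit clause (q22) forces q22 = 1.
Unit clause (~q32) forces q32 = 0.
Unit clause (q31) forces q31 = 1.
Unit clause (~q41) forces q41 = 0.
Unit clause (q42) forces q42 = 1.
That conflicts with the unit clause (~q42).
Both values of q21 lead to a conflict.
Both values of q12 lead to a conflict.
Backtrack on q11: now try q11 = 1.
Unit clause (~q21) forces q21 = 0.
Unit clause (~q31) forces q31 = 0.
Unit clause (~q41) forces q41 = 0.
Try q22 = 1.
Unit clause (~q12) forces q12 = 0.
Unit clause (~q32) forces q32 = 0.
Unit clause (q33) forces q33 = 1.
Unit clause (~q42) forces q42 = 0.
Unit clause (q43) forces q43 = 1.
That conflicts with the unit clause (~q43).
Backtrack on q22: now try q22 = 0.
Unit clause (q23) forces q23 = 1.
Unit clause (~q13) forces q13 = 0.
Unit clause (~q33) forces q33 = 0.
Unit clause (q32) forces q32 = 1.
Unit clause (~q12) forces q12 = 0.
Unit clause (~q42) forces q42 = 0.
Unit clause (q43) forces q43 = 1.
That conflicts with the unit clause (~q43).
Both values of q22 lead to a conflict.
Both values of q11 lead to a conflict.

UNSATISFIABLE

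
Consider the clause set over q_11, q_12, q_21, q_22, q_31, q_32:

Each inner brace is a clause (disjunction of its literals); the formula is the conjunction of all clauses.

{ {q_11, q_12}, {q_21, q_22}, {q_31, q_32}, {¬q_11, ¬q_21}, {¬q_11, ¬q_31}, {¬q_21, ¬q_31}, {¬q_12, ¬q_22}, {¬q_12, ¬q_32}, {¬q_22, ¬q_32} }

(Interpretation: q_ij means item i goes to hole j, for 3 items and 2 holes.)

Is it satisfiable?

No

Suppose q_11 = True.
From the singleton clause (¬q_21), q_21 = False.
From the singleton clause (q_22), q_22 = True.
From the singleton clause (¬q_31), q_31 = False.
From the singleton clause (q_32), q_32 = True.
That conflicts with the unit clause (¬q_32).
That branch fails; take q_11 = False instead.
From the singleton clause (q_12), q_12 = True.
From the singleton clause (¬q_22), q_22 = False.
From the singleton clause (q_21), q_21 = True.
From the singleton clause (¬q_31), q_31 = False.
From the singleton clause (q_32), q_32 = True.
That conflicts with the unit clause (¬q_32).
Neither q_11 = True nor q_11 = False works.
No assignment satisfies every clause.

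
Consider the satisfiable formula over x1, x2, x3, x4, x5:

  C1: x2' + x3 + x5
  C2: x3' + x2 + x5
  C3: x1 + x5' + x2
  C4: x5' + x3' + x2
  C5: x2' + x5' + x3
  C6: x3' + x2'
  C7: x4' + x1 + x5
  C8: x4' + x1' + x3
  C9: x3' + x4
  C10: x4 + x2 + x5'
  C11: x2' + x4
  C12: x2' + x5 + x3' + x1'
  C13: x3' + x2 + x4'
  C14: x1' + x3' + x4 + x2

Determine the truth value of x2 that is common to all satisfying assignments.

Suppose x2 = 1.
From the singleton clause (x3'), x3 = 0.
From the singleton clause (x5), x5 = 1.
But (x5') is also a unit clause — contradiction.
So every satisfying assignment has x2 = False.

False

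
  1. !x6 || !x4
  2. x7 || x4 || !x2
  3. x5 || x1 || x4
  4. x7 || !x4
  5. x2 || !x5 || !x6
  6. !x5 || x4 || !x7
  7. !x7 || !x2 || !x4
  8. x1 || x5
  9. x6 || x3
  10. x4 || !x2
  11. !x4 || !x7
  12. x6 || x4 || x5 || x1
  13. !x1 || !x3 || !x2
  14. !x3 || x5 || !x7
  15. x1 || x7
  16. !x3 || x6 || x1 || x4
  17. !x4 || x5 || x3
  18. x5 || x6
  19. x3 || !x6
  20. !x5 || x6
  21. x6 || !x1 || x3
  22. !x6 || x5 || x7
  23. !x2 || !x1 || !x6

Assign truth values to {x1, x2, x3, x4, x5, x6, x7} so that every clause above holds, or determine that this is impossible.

UNSATISFIABLE

Try x6 = false.
Unit clause (x3) forces x3 = true.
Unit clause (x5) forces x5 = true.
But (!x5) is also a unit clause — contradiction.
Undo x6 and try x6 = true.
Unit clause (!x4) forces x4 = false.
Unit clause (!x2) forces x2 = false.
Unit clause (!x5) forces x5 = false.
Unit clause (x1) forces x1 = true.
Unit clause (x3) forces x3 = true.
Unit clause (!x7) forces x7 = false.
But (x7) is also a unit clause — contradiction.
Neither x6 = true nor x6 = false works.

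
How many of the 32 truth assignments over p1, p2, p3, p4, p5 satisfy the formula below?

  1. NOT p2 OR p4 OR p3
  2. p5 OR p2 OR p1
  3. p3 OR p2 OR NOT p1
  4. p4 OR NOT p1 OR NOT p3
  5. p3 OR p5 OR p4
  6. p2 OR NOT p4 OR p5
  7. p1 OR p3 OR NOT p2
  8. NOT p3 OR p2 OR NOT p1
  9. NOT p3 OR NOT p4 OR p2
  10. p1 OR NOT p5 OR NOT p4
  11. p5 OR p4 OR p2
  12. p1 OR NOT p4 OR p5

8

There are 2^5 = 32 truth assignments over (p1, p2, p3, p4, p5).
Split on p1. With p1 = true, the clauses containing p1 are satisfied and NOT p1 drops from the rest; 4 of the 2^4 = 16 assignments to the other variables satisfy what remains.
With p1 = false, by the same count on the reduced clause set, 4 assignments work.
Total: 4 + 4 = 8.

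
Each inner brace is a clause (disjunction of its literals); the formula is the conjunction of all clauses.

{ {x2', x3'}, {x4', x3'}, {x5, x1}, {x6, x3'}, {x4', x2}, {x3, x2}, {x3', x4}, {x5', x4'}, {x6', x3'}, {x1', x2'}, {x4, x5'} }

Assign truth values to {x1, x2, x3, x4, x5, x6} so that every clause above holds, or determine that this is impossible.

UNSATISFIABLE

Try x2 = 0.
(x4') alone gives x4 = 0.
(x3) alone gives x3 = 1.
But (x3') is also a unit clause — contradiction.
So x2 must be the other value — set x2 = 1.
(x3') alone gives x3 = 0.
(x1') alone gives x1 = 0.
(x5) alone gives x5 = 1.
(x4') alone gives x4 = 0.
But (x4) is also a unit clause — contradiction.
Both values of x2 lead to a conflict.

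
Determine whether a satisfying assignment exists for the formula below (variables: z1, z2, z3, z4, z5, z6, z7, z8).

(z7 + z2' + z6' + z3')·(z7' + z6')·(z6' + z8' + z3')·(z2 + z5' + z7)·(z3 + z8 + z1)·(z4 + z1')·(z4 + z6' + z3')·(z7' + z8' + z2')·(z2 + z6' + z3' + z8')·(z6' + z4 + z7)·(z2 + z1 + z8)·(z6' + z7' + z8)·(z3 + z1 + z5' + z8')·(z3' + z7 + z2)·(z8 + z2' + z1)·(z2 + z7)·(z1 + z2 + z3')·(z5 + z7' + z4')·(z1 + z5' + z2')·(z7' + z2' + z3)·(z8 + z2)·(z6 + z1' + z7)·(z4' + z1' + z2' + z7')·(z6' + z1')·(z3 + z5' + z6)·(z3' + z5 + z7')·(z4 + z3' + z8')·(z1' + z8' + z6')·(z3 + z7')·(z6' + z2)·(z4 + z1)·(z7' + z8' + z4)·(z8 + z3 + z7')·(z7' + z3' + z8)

Suppose z7 = 1.
From the singleton clause (z6'), z6 = 0.
From the singleton clause (z3), z3 = 1.
From the singleton clause (z5), z5 = 1.
From the singleton clause (z8), z8 = 1.
From the singleton clause (z2'), z2 = 0.
From the singleton clause (z1), z1 = 1.
From the singleton clause (z4), z4 = 1.
All clauses are satisfied.
A satisfying assignment: z1 ↦ 1; z2 ↦ 0; z3 ↦ 1; z4 ↦ 1; z5 ↦ 1; z6 ↦ 0; z7 ↦ 1; z8 ↦ 1.

Satisfiable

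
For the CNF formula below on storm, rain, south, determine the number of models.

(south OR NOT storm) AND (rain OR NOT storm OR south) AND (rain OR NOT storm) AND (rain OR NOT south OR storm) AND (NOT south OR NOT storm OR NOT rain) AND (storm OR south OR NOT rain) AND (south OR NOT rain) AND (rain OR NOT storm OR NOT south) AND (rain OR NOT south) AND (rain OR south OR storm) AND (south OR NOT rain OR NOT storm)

There are 2^3 = 8 truth assignments over (storm, rain, south).
Split on south. With south = true, the clauses containing south are satisfied and NOT south drops from the rest; 1 of the 2^2 = 4 assignments to the other variables satisfy what remains.
With south = false, by the same count on the reduced clause set, 0 assignments work.
(One model: storm=F, rain=T, south=T.)
Total: 1 + 0 = 1.

1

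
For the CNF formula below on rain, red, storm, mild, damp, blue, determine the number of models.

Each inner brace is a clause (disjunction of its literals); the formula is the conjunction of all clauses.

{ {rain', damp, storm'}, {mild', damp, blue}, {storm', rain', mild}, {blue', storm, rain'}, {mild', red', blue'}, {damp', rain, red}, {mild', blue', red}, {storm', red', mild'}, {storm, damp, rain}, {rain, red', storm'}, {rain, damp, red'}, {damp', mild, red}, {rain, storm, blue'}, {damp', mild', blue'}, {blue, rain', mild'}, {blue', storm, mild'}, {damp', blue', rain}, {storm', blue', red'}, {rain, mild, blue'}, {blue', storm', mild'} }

6

There are 2^6 = 64 truth assignments over (rain, red, storm, mild, damp, blue).
Split on red. With red = 1, the clauses containing red are satisfied and red' drops from the rest; 4 of the 2^5 = 32 assignments to the other variables satisfy what remains.
With red = 0, by the same count on the reduced clause set, 2 assignments work.
Total: 4 + 2 = 6.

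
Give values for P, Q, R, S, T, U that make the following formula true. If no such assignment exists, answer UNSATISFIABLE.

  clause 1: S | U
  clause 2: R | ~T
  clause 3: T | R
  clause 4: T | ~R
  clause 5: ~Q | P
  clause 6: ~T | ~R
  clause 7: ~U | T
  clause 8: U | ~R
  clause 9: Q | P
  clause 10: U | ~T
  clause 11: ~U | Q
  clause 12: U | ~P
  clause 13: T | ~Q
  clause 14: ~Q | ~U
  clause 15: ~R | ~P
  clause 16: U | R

UNSATISFIABLE

Suppose S = 1.
Suppose R = 1.
From the singleton clause (T), T = 1.
That conflicts with the unit clause (~T).
Backtrack on R: now try R = 0.
From the singleton clause (~T), T = 0.
That conflicts with the unit clause (T).
Both values of R lead to a conflict.
Backtrack on S: now try S = 0.
From the singleton clause (U), U = 1.
From the singleton clause (T), T = 1.
From the singleton clause (R), R = 1.
That conflicts with the unit clause (~R).
Both values of S lead to a conflict.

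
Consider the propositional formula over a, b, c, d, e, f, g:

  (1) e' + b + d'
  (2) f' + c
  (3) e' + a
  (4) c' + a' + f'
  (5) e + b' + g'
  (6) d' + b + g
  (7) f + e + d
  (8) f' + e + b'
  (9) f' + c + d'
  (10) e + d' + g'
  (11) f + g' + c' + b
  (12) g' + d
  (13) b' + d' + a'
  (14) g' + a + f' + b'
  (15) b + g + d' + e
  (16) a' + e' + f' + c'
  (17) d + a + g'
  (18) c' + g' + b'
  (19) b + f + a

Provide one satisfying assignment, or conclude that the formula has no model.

Try f = 0.
Try e = 1.
The clause (a) is unit, so a = 1.
Try b = 1.
The clause (d') is unit, so d = 0.
The clause (g') is unit, so g = 0.
No clause remains; c is free.

a ↦ 1,  b ↦ 1,  c ↦ 0,  d ↦ 0,  e ↦ 1,  f ↦ 0,  g ↦ 0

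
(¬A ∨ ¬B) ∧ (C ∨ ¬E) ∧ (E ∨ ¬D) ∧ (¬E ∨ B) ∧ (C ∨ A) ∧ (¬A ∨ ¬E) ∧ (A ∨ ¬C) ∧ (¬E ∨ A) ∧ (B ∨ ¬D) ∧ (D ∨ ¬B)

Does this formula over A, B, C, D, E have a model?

Suppose A = True.
(¬B) alone gives B = False.
(¬E) alone gives E = False.
(¬D) alone gives D = False.
Every clause is now satisfied; C is unconstrained.
A satisfying assignment: A: True, B: False, C: True, D: False, E: False.

Yes, satisfiable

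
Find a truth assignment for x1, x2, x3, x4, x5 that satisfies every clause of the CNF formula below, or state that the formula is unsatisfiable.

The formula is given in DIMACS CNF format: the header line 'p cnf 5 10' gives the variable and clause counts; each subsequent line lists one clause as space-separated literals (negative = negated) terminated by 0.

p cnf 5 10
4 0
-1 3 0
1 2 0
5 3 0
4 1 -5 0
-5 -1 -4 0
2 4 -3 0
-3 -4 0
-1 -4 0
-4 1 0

UNSATISFIABLE

The clause (x4) is unit, so x4 = True.
The clause (¬x3) is unit, so x3 = False.
The clause (¬x1) is unit, so x1 = False.
Now (x1) is unsatisfied and unit — conflict.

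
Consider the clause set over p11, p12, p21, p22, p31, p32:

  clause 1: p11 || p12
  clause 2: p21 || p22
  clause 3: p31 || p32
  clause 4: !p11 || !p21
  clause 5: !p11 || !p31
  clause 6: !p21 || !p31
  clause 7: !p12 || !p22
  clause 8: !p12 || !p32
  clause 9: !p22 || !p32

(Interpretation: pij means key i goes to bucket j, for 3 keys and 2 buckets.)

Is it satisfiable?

Case p11 = true:
From the singleton clause (!p21), p21 = false.
From the singleton clause (p22), p22 = true.
From the singleton clause (!p31), p31 = false.
From the singleton clause (p32), p32 = true.
Now (!p32) is unsatisfied and unit — conflict.
So p11 must be the other value — set p11 = false.
From the singleton clause (p12), p12 = true.
From the singleton clause (!p22), p22 = false.
From the singleton clause (p21), p21 = true.
From the singleton clause (!p31), p31 = false.
From the singleton clause (p32), p32 = true.
Now (!p32) is unsatisfied and unit — conflict.
Both values of p11 lead to a conflict.
No assignment satisfies every clause.

Unsatisfiable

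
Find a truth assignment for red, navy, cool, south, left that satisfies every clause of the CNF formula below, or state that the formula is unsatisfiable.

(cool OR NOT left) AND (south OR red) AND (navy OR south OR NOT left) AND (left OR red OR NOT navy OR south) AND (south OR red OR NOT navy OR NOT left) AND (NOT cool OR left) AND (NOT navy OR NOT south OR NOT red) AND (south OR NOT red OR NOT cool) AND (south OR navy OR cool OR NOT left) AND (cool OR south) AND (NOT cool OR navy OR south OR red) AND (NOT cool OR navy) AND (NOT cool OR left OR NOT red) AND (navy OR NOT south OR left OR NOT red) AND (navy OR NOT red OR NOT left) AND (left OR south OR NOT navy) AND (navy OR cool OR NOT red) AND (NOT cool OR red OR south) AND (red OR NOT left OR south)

Suppose cool = false.
From the singleton clause (NOT left), left = false.
From the singleton clause (south), south = true.
Suppose navy = true.
From the singleton clause (NOT red), red = false.
Every clause now holds.

red: false; navy: true; cool: false; south: true; left: false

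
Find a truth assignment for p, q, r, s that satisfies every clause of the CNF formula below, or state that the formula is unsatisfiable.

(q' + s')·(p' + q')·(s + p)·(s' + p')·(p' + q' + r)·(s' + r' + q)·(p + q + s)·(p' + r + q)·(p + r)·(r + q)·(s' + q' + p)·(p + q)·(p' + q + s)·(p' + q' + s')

UNSATISFIABLE

Case q = 0:
The clause (r) is unit, so r = 1.
The clause (s') is unit, so s = 0.
The clause (p) is unit, so p = 1.
That conflicts with the unit clause (p').
That branch fails; take q = 1 instead.
The clause (s') is unit, so s = 0.
The clause (p') is unit, so p = 0.
That conflicts with the unit clause (p).
Both values of q lead to a conflict.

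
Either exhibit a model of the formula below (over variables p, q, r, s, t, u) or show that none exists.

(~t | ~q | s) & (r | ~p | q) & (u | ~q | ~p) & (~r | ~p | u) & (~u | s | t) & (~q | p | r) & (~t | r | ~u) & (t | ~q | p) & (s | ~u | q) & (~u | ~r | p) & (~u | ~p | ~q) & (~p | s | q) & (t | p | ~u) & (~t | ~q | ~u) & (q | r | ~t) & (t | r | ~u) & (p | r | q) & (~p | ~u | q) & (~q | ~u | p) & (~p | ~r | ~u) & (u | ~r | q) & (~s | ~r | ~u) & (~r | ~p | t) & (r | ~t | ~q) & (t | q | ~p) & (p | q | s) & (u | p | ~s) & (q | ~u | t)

UNSATISFIABLE

Branch on t: set t = 0.
Branch on u: set u = 0.
Branch on q: set q = 0.
From the singleton clause (~r), r = 0.
From the singleton clause (~p), p = 0.
Now (p) is unsatisfied and unit — conflict.
So q must be the other value — set q = 1.
From the singleton clause (~p), p = 0.
Now (p) is unsatisfied and unit — conflict.
Both values of q lead to a conflict.
So u must be the other value — set u = 1.
From the singleton clause (s), s = 1.
From the singleton clause (p), p = 1.
From the singleton clause (~q), q = 0.
Now (q) is unsatisfied and unit — conflict.
Both values of u lead to a conflict.
So t must be the other value — set t = 1.
Branch on q: set q = 0.
From the singleton clause (r), r = 1.
From the singleton clause (u), u = 1.
From the singleton clause (s), s = 1.
Now (~s) is unsatisfied and unit — conflict.
So q must be the other value — set q = 1.
From the singleton clause (s), s = 1.
From the singleton clause (~u), u = 0.
From the singleton clause (~p), p = 0.
Now (p) is unsatisfied and unit — conflict.
Both values of q lead to a conflict.
Both values of t lead to a conflict.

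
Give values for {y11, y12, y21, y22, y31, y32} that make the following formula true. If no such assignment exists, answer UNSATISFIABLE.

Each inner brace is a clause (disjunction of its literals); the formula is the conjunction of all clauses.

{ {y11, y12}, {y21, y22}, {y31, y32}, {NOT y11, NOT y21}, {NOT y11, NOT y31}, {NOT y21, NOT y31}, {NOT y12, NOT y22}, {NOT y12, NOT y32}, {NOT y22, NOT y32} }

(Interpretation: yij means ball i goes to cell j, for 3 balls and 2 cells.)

UNSATISFIABLE

Branch on y11: set y11 = true.
The clause (NOT y21) is unit, so y21 = false.
The clause (y22) is unit, so y22 = true.
The clause (NOT y31) is unit, so y31 = false.
The clause (y32) is unit, so y32 = true.
Now (NOT y32) is unsatisfied and unit — conflict.
Backtrack on y11: now try y11 = false.
The clause (y12) is unit, so y12 = true.
The clause (NOT y22) is unit, so y22 = false.
The clause (y21) is unit, so y21 = true.
The clause (NOT y31) is unit, so y31 = false.
The clause (y32) is unit, so y32 = true.
Now (NOT y32) is unsatisfied and unit — conflict.
Both values of y11 lead to a conflict.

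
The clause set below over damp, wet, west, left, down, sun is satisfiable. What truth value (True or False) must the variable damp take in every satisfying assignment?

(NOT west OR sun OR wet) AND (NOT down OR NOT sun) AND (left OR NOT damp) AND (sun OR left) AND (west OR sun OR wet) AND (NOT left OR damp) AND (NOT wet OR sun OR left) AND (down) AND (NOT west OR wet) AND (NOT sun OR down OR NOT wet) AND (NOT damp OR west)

True

Suppose damp = false.
The clause (NOT left) is unit, so left = false.
The clause (sun) is unit, so sun = true.
The clause (NOT down) is unit, so down = false.
That conflicts with the unit clause (down).
So every satisfying assignment has damp = True.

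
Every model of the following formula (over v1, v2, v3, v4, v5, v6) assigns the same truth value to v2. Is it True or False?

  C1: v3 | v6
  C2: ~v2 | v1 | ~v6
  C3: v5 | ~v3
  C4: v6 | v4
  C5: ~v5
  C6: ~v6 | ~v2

False

Suppose v2 = 1.
Unit clause (~v5) forces v5 = 0.
Unit clause (~v3) forces v3 = 0.
Unit clause (v6) forces v6 = 1.
But (~v6) is also a unit clause — contradiction.
So every satisfying assignment has v2 = False.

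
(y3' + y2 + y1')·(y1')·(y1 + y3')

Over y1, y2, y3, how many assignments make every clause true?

There are 2^3 = 8 truth assignments over (y1, y2, y3).
Check each against the 3 clauses (columns in the order y1, y2, y3):
  F F F  ✓ satisfies all
  F F T  ✗ fails (y1 + y3')
  F T F  ✓ satisfies all
  F T T  ✗ fails (y1 + y3')
  T F F  ✗ fails (y1')
  T F T  ✗ fails (y3' + y2 + y1')
  T T F  ✗ fails (y1')
  T T T  ✗ fails (y1')
2 of the 8 rows are models.

2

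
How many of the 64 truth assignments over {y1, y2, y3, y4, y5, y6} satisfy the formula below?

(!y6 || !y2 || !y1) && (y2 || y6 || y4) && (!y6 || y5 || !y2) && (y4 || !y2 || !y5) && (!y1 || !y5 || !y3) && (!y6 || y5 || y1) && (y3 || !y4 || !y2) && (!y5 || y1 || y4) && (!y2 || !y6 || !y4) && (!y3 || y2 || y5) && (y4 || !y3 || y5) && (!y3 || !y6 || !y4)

15

There are 2^6 = 64 truth assignments over (y1, y2, y3, y4, y5, y6).
Split on y4. With y4 = true, the clauses containing y4 are satisfied and !y4 drops from the rest; 11 of the 2^5 = 32 assignments to the other variables satisfy what remains.
With y4 = false, by the same count on the reduced clause set, 4 assignments work.
(One model: y1=F, y2=F, y3=F, y4=T, y5=F, y6=F.)
Total: 11 + 4 = 15.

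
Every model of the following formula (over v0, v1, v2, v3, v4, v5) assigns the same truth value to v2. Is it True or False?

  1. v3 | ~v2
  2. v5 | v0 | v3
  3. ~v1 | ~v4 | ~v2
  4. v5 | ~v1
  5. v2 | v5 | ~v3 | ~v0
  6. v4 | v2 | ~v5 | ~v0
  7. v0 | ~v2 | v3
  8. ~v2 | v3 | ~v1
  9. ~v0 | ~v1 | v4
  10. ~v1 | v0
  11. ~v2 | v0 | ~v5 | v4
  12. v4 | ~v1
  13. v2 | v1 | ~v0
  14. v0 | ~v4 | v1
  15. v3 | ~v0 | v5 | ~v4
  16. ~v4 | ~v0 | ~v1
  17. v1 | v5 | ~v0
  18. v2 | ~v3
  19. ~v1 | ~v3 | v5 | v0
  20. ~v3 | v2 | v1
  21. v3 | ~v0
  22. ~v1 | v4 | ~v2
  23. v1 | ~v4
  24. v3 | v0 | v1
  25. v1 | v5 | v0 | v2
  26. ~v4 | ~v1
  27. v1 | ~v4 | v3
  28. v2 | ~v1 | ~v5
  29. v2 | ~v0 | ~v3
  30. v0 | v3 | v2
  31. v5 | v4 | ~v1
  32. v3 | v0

Suppose v2 = 0.
The clause (~v3) is unit, so v3 = 0.
The clause (~v0) is unit, so v0 = 0.
Now (v0) is unsatisfied and unit — conflict.
So every satisfying assignment has v2 = True.

True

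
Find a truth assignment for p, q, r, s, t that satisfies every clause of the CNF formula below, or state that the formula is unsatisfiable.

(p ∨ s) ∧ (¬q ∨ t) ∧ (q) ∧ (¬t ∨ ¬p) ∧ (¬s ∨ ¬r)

p ↦ False,  q ↦ True,  r ↦ False,  s ↦ True,  t ↦ True

From the singleton clause (q), q = True.
From the singleton clause (t), t = True.
From the singleton clause (¬p), p = False.
From the singleton clause (s), s = True.
From the singleton clause (¬r), r = False.
This assignment satisfies each clause.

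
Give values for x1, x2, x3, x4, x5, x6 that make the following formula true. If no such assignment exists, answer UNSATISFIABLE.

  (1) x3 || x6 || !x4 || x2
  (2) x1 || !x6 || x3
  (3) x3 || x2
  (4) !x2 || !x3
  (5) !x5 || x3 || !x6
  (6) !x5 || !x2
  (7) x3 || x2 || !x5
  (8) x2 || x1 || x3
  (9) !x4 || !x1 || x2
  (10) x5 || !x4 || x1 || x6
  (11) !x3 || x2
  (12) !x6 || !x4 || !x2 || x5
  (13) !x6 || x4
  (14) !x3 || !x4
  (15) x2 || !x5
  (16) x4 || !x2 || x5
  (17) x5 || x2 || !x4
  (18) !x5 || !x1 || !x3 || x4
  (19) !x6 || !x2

Suppose x3 = false.
From the singleton clause (x2), x2 = true.
From the singleton clause (!x5), x5 = false.
From the singleton clause (x4), x4 = true.
From the singleton clause (!x6), x6 = false.
From the singleton clause (x1), x1 = true.
All clauses are satisfied.

x1: true, x2: true, x3: false, x4: true, x5: false, x6: false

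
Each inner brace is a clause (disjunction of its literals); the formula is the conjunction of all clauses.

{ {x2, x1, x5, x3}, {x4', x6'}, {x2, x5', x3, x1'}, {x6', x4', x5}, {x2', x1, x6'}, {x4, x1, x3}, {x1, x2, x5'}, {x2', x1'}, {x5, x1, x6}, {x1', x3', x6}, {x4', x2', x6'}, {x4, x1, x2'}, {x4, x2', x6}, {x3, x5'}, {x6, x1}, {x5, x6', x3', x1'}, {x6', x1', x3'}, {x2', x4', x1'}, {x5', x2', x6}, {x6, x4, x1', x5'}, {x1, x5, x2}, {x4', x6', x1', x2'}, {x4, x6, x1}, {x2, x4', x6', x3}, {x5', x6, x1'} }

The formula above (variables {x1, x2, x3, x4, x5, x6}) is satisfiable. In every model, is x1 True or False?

True

Suppose x1 = 0.
The clause (x6) is unit, so x6 = 1.
The clause (x4') is unit, so x4 = 0.
The clause (x2') is unit, so x2 = 0.
The clause (x3) is unit, so x3 = 1.
The clause (x5') is unit, so x5 = 0.
Now (x5) is unsatisfied and unit — conflict.
So every satisfying assignment has x1 = True.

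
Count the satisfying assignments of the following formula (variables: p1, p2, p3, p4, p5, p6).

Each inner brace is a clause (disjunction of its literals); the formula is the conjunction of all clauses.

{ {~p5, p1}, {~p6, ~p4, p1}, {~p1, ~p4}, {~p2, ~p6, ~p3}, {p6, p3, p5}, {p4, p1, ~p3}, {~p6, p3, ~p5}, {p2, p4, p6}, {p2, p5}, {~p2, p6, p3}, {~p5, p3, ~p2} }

There are 2^6 = 64 truth assignments over (p1, p2, p3, p4, p5, p6).
Split on p4. With p4 = 1, the clauses containing p4 are satisfied and ~p4 drops from the rest; 1 of the 2^5 = 32 assignments to the other variables satisfy what remains.
With p4 = 0, by the same count on the reduced clause set, 5 assignments work.
(One model: p1=F, p2=T, p3=F, p4=F, p5=F, p6=T.)
Total: 1 + 5 = 6.

6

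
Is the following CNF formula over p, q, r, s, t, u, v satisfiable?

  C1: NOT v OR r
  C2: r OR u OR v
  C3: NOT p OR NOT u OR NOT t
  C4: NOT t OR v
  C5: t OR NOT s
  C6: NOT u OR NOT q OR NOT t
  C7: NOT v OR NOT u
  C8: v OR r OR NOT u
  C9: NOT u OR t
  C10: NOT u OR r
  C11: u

The clause (u) is unit, so u = true.
The clause (NOT v) is unit, so v = false.
The clause (NOT t) is unit, so t = false.
But (t) is also a unit clause — contradiction.
No assignment satisfies every clause.

No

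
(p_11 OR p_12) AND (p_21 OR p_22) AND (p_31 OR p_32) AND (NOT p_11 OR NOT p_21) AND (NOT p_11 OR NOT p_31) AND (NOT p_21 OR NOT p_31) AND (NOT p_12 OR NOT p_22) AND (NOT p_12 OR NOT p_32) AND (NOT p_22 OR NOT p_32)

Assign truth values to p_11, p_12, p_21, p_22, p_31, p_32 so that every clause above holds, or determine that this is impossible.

Case p_11 = true:
(NOT p_21) alone gives p_21 = false.
(p_22) alone gives p_22 = true.
(NOT p_31) alone gives p_31 = false.
(p_32) alone gives p_32 = true.
Now (NOT p_32) is unsatisfied and unit — conflict.
That branch fails; take p_11 = false instead.
(p_12) alone gives p_12 = true.
(NOT p_22) alone gives p_22 = false.
(p_21) alone gives p_21 = true.
(NOT p_31) alone gives p_31 = false.
(p_32) alone gives p_32 = true.
Now (NOT p_32) is unsatisfied and unit — conflict.
Neither p_11 = true nor p_11 = false works.

UNSATISFIABLE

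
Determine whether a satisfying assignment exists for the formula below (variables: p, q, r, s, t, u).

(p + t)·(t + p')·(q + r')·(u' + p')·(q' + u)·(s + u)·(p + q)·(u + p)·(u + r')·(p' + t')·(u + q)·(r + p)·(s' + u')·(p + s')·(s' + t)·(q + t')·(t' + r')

Branch on p: set p = 1.
The clause (t) is unit, so t = 1.
Now (t') is unsatisfied and unit — conflict.
Backtrack on p: now try p = 0.
The clause (t) is unit, so t = 1.
The clause (q) is unit, so q = 1.
The clause (u) is unit, so u = 1.
The clause (r) is unit, so r = 1.
Now (r') is unsatisfied and unit — conflict.
Both values of p lead to a conflict.
No assignment satisfies every clause.

Unsatisfiable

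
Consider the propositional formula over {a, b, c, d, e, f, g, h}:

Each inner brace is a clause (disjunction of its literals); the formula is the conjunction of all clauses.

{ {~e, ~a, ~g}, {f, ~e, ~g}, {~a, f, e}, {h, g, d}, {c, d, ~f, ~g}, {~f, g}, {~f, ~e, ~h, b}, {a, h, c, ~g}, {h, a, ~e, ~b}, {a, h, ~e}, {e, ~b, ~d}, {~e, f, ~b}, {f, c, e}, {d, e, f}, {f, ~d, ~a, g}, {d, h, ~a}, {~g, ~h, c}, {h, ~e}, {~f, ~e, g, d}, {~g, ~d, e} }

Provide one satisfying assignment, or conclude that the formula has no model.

Suppose f = 1.
From the singleton clause (g), g = 1.
Suppose e = 0.
From the singleton clause (~d), d = 0.
From the singleton clause (c), c = 1.
Suppose h = 1.
Every clause is now satisfied; a, b are unconstrained.

a=0,  b=1,  c=1,  d=0,  e=0,  f=1,  g=1,  h=1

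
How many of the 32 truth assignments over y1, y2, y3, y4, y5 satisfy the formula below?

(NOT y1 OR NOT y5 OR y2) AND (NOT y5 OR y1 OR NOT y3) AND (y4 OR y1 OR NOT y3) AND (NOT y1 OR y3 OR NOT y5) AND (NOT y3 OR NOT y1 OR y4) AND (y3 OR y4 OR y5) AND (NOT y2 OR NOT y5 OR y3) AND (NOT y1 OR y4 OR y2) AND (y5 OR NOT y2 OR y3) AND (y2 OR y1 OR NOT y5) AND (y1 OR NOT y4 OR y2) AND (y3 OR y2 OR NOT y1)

4

There are 2^5 = 32 truth assignments over (y1, y2, y3, y4, y5).
Split on y4. With y4 = true, the clauses containing y4 are satisfied and NOT y4 drops from the rest; 4 of the 2^4 = 16 assignments to the other variables satisfy what remains.
With y4 = false, by the same count on the reduced clause set, 0 assignments work.
Total: 4 + 0 = 4.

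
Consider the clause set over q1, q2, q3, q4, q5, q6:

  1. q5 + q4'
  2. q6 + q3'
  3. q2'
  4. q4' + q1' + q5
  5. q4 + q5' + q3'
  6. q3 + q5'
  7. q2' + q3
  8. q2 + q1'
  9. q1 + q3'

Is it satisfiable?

From the singleton clause (q2'), q2 = 0.
From the singleton clause (q1'), q1 = 0.
From the singleton clause (q3'), q3 = 0.
From the singleton clause (q5'), q5 = 0.
From the singleton clause (q4'), q4 = 0.
No clause remains; q6 is free.
A satisfying assignment: q1: 0; q2: 0; q3: 0; q4: 0; q5: 0; q6: 1.

Yes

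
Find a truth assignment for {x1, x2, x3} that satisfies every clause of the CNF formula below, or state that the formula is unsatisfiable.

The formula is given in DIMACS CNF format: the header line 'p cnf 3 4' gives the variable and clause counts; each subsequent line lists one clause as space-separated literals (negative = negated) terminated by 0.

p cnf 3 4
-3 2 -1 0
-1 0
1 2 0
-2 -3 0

x1: False, x2: True, x3: False

From the singleton clause (¬x1), x1 = False.
From the singleton clause (x2), x2 = True.
From the singleton clause (¬x3), x3 = False.
All clauses are satisfied.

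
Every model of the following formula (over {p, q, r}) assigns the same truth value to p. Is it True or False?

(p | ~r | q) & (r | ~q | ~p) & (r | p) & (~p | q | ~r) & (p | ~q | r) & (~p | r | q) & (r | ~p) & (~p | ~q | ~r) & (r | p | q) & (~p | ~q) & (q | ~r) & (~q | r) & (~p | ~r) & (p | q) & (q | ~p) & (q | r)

Suppose p = 1.
From the singleton clause (r), r = 1.
But (~r) is also a unit clause — contradiction.
So every satisfying assignment has p = False.

False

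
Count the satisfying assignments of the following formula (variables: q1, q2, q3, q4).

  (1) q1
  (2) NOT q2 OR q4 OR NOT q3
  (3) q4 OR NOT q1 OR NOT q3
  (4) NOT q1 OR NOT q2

3

There are 2^4 = 16 truth assignments over (q1, q2, q3, q4).
Split on q4. With q4 = true, the clauses containing q4 are satisfied and NOT q4 drops from the rest; 2 of the 2^3 = 8 assignments to the other variables satisfy what remains.
With q4 = false, by the same count on the reduced clause set, 1 assignment works.
Total: 2 + 1 = 3.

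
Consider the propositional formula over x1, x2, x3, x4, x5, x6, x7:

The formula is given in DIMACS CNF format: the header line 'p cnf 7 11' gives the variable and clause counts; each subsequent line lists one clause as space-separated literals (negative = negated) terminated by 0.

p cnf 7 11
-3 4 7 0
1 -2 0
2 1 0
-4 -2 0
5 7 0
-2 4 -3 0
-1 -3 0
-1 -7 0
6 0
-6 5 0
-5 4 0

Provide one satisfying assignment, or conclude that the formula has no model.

x1: True, x2: False, x3: False, x4: True, x5: True, x6: True, x7: False

The clause (x6) is unit, so x6 = True.
The clause (x5) is unit, so x5 = True.
The clause (x4) is unit, so x4 = True.
The clause (¬x2) is unit, so x2 = False.
The clause (x1) is unit, so x1 = True.
The clause (¬x3) is unit, so x3 = False.
The clause (¬x7) is unit, so x7 = False.
All clauses are satisfied.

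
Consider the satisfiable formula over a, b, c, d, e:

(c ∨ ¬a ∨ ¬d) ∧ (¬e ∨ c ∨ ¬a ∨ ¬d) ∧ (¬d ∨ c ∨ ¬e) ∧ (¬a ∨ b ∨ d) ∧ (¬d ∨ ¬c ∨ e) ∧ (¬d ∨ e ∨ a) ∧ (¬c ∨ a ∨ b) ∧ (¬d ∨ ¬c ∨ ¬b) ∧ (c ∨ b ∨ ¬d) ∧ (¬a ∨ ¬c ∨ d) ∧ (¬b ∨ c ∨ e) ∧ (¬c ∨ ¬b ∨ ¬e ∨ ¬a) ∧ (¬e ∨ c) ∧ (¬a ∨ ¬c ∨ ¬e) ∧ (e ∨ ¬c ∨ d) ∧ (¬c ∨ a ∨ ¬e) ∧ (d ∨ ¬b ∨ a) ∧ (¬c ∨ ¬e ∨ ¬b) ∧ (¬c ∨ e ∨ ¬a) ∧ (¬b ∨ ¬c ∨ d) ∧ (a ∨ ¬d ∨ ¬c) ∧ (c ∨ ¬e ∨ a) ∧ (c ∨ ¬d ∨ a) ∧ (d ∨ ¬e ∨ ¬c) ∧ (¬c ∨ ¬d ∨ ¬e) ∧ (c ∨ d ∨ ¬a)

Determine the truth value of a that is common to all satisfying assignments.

Suppose a = True.
Branch on c: set c = True.
(d) alone gives d = True.
(e) alone gives e = True.
Now (¬e) is unsatisfied and unit — conflict.
Undo c and try c = False.
(¬d) alone gives d = False.
Now (d) is unsatisfied and unit — conflict.
Both values of c lead to a conflict.
So every satisfying assignment has a = False.

False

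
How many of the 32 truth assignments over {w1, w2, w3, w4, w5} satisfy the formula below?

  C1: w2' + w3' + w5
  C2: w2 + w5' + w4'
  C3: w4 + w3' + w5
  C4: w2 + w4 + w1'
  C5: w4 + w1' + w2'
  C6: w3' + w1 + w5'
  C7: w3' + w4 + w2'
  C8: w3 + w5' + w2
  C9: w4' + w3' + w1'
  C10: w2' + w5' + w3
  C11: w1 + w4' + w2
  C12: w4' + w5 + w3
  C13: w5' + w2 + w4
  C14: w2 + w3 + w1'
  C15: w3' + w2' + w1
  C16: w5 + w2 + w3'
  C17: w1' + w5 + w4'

There are 2^5 = 32 truth assignments over (w1, w2, w3, w4, w5).
Split on w1. With w1 = 1, the clauses containing w1 are satisfied and w1' drops from the rest; 0 of the 2^4 = 16 assignments to the other variables satisfy what remains.
With w1 = 0, by the same count on the reduced clause set, 2 assignments work.
(One model: w1=F, w2=F, w3=F, w4=F, w5=F.)
Total: 0 + 2 = 2.

2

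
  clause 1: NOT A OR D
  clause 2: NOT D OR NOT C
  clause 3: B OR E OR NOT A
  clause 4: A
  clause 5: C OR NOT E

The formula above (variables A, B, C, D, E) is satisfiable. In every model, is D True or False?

Suppose D = false.
From the singleton clause (NOT A), A = false.
That conflicts with the unit clause (A).
So every satisfying assignment has D = True.

True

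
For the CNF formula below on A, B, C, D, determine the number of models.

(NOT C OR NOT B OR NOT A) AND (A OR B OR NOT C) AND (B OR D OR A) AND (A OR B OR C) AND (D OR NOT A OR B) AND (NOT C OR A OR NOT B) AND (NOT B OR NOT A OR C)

4

There are 2^4 = 16 truth assignments over (A, B, C, D).
Check each against the 7 clauses (columns in the order A, B, C, D):
  F F F F  ✗ fails (B OR D OR A)
  F F F T  ✗ fails (A OR B OR C)
  F F T F  ✗ fails (A OR B OR NOT C)
  F F T T  ✗ fails (A OR B OR NOT C)
  F T F F  ✓ satisfies all
  F T F T  ✓ satisfies all
  F T T F  ✗ fails (NOT C OR A OR NOT B)
  F T T T  ✗ fails (NOT C OR A OR NOT B)
  T F F F  ✗ fails (D OR NOT A OR B)
  T F F T  ✓ satisfies all
  T F T F  ✗ fails (D OR NOT A OR B)
  T F T T  ✓ satisfies all
  T T F F  ✗ fails (NOT B OR NOT A OR C)
  T T F T  ✗ fails (NOT B OR NOT A OR C)
  T T T F  ✗ fails (NOT C OR NOT B OR NOT A)
  T T T T  ✗ fails (NOT C OR NOT B OR NOT A)
4 of the 16 rows are models.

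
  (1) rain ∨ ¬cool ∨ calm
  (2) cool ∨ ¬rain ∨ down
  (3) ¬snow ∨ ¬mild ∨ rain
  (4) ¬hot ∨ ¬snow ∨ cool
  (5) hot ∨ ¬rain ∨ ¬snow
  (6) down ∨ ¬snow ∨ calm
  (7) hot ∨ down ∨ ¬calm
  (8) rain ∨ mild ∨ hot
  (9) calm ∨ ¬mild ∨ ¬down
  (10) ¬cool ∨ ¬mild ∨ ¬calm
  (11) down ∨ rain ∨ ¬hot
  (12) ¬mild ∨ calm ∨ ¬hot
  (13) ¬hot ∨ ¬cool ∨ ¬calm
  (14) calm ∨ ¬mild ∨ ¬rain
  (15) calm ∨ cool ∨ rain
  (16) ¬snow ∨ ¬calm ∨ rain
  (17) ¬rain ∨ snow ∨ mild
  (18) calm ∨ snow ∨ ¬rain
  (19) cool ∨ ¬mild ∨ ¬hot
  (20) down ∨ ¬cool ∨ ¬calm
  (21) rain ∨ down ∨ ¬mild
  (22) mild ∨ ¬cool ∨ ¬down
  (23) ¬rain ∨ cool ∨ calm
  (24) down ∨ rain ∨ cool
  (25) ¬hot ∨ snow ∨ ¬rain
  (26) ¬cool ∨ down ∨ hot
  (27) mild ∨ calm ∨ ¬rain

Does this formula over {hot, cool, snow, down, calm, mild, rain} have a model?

Yes, satisfiable

Case rain = True:
Case cool = False:
Unit clause (down) forces down = True.
Unit clause (calm) forces calm = True.
Case hot = False:
Unit clause (¬snow) forces snow = False.
Unit clause (mild) forces mild = True.
All clauses are satisfied.
A satisfying assignment: hot=False, cool=False, snow=False, down=True, calm=True, mild=True, rain=True.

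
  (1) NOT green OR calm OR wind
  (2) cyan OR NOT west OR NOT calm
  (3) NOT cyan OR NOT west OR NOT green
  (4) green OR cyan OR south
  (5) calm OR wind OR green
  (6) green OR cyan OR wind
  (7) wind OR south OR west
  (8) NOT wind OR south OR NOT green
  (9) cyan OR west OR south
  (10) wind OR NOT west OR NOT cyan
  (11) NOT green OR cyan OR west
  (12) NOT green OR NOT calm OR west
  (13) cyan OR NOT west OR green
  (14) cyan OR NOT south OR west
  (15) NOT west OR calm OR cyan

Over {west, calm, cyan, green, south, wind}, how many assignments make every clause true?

10

There are 2^6 = 64 truth assignments over (west, calm, cyan, green, south, wind).
Split on wind. With wind = true, the clauses containing wind are satisfied and NOT wind drops from the rest; 9 of the 2^5 = 32 assignments to the other variables satisfy what remains.
With wind = false, by the same count on the reduced clause set, 1 assignment works.
Total: 9 + 1 = 10.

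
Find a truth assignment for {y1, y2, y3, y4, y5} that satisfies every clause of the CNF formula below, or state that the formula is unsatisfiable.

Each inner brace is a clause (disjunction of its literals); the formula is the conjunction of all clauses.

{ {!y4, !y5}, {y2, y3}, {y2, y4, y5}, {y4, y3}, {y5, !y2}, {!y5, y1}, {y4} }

y1=true,  y2=false,  y3=true,  y4=true,  y5=false

Unit clause (y4) forces y4 = true.
Unit clause (!y5) forces y5 = false.
Unit clause (!y2) forces y2 = false.
Unit clause (y3) forces y3 = true.
No clause remains; y1 is free.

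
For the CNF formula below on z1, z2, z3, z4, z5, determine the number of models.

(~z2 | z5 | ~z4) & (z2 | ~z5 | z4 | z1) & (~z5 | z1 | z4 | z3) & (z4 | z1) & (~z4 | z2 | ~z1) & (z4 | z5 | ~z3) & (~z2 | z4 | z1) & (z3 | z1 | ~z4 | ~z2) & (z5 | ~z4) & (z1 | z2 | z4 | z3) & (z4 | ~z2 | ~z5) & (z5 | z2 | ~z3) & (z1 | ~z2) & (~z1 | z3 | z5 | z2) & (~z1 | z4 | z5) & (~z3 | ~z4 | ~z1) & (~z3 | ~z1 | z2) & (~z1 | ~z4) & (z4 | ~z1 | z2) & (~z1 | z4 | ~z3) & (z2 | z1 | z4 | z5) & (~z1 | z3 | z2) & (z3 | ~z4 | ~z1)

There are 2^5 = 32 truth assignments over (z1, z2, z3, z4, z5).
Split on z2. With z2 = 1, the clauses containing z2 are satisfied and ~z2 drops from the rest; 0 of the 2^4 = 16 assignments to the other variables satisfy what remains.
With z2 = 0, by the same count on the reduced clause set, 2 assignments work.
(One model: z1=F, z2=F, z3=F, z4=T, z5=T.)
Total: 0 + 2 = 2.

2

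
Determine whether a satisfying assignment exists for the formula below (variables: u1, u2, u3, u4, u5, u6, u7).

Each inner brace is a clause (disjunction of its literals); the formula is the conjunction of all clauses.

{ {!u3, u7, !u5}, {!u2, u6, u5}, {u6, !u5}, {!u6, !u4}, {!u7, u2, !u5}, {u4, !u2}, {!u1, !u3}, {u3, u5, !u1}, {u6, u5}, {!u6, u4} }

Case u6 = true:
From the singleton clause (!u4), u4 = false.
Now (u4) is unsatisfied and unit — conflict.
Undo u6 and try u6 = false.
From the singleton clause (!u5), u5 = false.
Now (u5) is unsatisfied and unit — conflict.
Either choice for u6 ends in contradiction.
No assignment satisfies every clause.

Unsatisfiable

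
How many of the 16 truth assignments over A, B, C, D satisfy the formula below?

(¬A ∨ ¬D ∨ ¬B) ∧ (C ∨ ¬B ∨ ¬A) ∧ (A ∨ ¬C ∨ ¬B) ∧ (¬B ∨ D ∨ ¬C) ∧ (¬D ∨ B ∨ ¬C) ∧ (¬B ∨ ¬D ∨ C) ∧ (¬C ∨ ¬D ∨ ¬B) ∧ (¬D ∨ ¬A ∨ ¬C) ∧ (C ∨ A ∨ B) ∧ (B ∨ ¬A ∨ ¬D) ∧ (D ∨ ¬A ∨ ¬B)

4

There are 2^4 = 16 truth assignments over (A, B, C, D).
Check each against the 11 clauses (columns in the order A, B, C, D):
  F F F F  ✗ fails (C ∨ A ∨ B)
  F F F T  ✗ fails (C ∨ A ∨ B)
  F F T F  ✓ satisfies all
  F F T T  ✗ fails (¬D ∨ B ∨ ¬C)
  F T F F  ✓ satisfies all
  F T F T  ✗ fails (¬B ∨ ¬D ∨ C)
  F T T F  ✗ fails (A ∨ ¬C ∨ ¬B)
  F T T T  ✗ fails (A ∨ ¬C ∨ ¬B)
  T F F F  ✓ satisfies all
  T F F T  ✗ fails (B ∨ ¬A ∨ ¬D)
  T F T F  ✓ satisfies all
  T F T T  ✗ fails (¬D ∨ B ∨ ¬C)
  T T F F  ✗ fails (C ∨ ¬B ∨ ¬A)
  T T F T  ✗ fails (¬A ∨ ¬D ∨ ¬B)
  T T T F  ✗ fails (¬B ∨ D ∨ ¬C)
  T T T T  ✗ fails (¬A ∨ ¬D ∨ ¬B)
4 of the 16 rows are models.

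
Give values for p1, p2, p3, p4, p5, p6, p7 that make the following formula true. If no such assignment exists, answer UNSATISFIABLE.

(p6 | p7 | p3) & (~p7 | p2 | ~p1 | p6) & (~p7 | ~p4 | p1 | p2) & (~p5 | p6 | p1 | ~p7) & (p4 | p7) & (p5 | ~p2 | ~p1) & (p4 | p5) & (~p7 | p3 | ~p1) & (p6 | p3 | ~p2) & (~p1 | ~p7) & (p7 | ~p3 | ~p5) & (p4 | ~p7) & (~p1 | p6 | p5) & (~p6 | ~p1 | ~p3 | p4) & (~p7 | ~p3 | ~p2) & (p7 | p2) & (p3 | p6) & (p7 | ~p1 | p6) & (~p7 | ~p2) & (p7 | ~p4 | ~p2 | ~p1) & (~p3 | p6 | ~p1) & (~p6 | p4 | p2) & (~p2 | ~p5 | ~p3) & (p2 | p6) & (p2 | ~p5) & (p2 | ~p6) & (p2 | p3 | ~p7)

Suppose p4 = 1.
Suppose p1 = 0.
Suppose p7 = 0.
(p2) alone gives p2 = 1.
Suppose p6 = 0.
(p3) alone gives p3 = 1.
(~p5) alone gives p5 = 0.
Every clause now holds.

p1: 0, p2: 1, p3: 1, p4: 1, p5: 0, p6: 0, p7: 0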